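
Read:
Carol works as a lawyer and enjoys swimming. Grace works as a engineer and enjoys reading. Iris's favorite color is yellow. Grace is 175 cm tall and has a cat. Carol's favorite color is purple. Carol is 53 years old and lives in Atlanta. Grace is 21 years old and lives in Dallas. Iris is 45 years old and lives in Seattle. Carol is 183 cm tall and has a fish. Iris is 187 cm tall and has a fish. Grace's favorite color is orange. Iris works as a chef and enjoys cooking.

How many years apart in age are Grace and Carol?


21 vs 53, diff = 32

32


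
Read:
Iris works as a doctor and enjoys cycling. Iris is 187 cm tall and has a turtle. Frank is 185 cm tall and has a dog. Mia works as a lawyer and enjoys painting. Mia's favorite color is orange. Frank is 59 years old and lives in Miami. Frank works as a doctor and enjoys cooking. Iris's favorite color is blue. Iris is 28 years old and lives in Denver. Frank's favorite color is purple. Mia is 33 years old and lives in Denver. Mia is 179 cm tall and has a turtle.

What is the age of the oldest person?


Oldest: Frank at 59

59


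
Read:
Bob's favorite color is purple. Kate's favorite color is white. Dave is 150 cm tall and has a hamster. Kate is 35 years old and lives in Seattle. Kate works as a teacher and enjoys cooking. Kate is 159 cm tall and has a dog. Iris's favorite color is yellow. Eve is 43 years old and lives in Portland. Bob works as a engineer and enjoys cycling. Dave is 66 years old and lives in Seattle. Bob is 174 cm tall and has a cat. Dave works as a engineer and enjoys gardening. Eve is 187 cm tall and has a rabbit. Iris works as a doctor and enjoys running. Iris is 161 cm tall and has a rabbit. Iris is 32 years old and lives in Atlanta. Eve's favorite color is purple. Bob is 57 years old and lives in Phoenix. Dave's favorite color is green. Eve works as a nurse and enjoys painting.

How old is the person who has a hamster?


Person with hamster is Dave, age 66

66


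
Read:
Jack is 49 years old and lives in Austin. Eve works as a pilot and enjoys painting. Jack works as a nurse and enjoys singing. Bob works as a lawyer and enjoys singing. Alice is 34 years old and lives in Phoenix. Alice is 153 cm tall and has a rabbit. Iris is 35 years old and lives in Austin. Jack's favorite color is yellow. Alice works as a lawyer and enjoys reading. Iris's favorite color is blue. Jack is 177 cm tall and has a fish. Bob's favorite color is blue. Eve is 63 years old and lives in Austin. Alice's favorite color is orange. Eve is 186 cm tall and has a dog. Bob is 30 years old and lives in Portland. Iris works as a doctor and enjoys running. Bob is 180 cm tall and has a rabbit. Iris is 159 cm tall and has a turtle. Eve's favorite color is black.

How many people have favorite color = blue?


Count: 2

2


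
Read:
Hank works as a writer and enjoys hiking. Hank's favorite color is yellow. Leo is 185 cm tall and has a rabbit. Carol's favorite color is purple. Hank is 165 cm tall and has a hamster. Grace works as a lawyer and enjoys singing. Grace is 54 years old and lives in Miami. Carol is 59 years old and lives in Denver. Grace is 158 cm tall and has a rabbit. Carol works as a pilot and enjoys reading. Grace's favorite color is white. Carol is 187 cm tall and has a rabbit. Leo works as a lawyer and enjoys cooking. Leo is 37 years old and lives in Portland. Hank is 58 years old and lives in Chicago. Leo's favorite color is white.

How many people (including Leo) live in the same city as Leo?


Leo lives in Portland. Count = 1

1


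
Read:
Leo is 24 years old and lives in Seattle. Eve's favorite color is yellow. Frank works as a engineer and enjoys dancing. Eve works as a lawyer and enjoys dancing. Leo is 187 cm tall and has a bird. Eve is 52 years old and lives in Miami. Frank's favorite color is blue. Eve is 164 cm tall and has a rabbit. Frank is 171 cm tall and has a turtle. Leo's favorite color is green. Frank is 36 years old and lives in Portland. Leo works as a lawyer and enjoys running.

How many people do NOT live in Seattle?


Not in Seattle: 2

2


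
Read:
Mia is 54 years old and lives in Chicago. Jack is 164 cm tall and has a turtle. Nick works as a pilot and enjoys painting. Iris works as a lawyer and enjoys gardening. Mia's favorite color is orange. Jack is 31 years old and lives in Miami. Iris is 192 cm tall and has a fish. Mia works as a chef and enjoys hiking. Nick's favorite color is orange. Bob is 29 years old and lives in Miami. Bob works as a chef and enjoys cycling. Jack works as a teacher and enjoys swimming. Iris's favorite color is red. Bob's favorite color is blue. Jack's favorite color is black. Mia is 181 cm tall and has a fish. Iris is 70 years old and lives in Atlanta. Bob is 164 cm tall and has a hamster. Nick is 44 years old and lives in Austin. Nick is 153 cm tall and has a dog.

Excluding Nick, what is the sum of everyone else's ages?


Sum (excluding Nick): 184

184


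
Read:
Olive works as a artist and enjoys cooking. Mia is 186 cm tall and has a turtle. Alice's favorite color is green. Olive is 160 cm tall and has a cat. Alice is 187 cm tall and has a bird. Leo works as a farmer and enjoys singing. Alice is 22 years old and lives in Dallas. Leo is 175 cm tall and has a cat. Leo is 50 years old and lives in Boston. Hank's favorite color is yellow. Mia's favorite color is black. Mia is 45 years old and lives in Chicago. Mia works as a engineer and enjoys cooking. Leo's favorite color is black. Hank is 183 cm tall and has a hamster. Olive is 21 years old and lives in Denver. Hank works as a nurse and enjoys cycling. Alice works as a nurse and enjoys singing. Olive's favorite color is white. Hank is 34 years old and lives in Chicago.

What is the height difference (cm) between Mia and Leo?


|186 - 175| = 11

11


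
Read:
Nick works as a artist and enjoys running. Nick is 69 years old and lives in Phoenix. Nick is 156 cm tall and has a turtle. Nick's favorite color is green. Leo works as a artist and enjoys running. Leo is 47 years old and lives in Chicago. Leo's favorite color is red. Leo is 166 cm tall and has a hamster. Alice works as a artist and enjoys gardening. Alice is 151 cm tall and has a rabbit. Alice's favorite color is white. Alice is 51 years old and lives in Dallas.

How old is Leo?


Leo is 47 years old

47


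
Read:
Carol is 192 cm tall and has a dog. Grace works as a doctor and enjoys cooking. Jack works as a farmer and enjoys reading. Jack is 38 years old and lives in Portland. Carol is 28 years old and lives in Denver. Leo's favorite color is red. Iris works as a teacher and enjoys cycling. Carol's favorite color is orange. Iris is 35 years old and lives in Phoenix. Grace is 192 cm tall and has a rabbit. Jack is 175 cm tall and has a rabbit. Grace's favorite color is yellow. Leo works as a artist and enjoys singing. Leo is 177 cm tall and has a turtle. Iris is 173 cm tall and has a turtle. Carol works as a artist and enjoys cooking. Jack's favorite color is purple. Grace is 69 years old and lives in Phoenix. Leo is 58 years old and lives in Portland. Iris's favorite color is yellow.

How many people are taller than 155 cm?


Taller than 155: 5

5


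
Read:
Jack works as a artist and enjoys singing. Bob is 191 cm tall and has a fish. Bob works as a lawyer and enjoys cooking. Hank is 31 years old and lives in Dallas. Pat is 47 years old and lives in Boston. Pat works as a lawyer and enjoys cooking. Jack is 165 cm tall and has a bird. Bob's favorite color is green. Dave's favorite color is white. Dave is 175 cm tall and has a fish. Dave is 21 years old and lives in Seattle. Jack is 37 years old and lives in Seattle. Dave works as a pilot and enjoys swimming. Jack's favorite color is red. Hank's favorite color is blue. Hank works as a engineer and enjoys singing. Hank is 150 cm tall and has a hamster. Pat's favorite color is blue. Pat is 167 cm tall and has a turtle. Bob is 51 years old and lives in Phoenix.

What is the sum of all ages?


51+47+31+21+37 = 187

187


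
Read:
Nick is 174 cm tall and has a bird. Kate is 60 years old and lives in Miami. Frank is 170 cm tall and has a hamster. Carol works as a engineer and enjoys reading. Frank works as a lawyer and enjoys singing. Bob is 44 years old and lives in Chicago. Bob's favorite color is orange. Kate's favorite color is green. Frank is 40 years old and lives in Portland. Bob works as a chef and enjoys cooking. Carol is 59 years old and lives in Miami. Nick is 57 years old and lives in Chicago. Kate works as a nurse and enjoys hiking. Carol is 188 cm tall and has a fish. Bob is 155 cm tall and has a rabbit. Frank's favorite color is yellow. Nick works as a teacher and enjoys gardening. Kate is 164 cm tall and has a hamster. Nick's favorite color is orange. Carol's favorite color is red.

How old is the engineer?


The engineer is Carol, age 59

59


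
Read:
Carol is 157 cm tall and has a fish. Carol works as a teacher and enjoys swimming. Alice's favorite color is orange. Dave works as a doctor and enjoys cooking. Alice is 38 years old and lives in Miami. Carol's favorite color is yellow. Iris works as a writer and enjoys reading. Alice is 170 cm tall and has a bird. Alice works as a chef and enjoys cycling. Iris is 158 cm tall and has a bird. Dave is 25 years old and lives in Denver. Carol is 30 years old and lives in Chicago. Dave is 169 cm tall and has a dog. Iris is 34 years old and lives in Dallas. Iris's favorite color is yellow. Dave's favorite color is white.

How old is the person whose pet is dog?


Person with pet=dog is Dave, age 25

25


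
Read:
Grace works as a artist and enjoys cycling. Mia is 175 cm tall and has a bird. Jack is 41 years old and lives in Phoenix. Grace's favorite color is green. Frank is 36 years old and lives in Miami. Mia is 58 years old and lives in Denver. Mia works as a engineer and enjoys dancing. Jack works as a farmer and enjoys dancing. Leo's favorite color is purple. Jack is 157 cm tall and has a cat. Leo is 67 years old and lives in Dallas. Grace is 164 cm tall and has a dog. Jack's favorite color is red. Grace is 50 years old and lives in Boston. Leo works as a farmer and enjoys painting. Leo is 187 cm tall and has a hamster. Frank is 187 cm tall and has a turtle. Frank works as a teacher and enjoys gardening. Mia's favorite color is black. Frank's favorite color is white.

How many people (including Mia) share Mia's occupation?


Mia is a engineer. Count = 1

1


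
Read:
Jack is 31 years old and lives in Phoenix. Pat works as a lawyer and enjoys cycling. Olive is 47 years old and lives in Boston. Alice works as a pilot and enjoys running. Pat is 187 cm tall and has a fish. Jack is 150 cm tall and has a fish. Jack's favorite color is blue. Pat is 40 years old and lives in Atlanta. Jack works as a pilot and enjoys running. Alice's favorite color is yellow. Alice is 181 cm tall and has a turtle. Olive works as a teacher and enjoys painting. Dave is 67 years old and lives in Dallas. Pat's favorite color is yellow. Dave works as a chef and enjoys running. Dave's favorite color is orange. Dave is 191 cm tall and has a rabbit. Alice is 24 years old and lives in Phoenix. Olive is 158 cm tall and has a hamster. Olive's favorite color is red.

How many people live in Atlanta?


Count in Atlanta: 1

1


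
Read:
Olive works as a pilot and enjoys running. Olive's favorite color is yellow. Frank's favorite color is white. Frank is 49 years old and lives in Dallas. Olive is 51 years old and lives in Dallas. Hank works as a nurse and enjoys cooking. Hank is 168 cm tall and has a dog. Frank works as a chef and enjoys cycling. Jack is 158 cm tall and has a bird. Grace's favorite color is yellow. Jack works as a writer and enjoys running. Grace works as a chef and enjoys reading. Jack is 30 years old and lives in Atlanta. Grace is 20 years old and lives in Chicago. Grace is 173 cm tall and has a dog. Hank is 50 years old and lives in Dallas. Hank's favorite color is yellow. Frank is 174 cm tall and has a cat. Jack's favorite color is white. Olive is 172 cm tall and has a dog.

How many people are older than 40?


Filter: 3

3


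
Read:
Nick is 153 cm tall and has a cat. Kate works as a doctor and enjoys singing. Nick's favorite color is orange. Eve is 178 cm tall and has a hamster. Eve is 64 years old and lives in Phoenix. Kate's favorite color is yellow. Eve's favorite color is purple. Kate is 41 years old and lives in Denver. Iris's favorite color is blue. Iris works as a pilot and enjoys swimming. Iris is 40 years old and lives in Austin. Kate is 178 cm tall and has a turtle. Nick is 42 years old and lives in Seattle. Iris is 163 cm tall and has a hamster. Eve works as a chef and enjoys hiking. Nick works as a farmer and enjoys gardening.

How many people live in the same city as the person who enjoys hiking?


Person with hobby hiking is Eve, city Phoenix. Count = 1

1


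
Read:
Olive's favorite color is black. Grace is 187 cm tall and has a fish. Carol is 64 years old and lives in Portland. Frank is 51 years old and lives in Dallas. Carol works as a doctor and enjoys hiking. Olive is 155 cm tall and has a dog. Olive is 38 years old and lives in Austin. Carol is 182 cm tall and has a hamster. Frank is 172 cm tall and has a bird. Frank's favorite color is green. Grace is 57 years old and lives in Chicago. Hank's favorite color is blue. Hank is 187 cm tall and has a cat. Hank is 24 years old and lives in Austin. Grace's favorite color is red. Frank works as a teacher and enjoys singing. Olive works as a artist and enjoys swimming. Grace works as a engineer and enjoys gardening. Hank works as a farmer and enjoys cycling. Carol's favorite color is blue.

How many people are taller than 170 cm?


Taller than 170: 4

4


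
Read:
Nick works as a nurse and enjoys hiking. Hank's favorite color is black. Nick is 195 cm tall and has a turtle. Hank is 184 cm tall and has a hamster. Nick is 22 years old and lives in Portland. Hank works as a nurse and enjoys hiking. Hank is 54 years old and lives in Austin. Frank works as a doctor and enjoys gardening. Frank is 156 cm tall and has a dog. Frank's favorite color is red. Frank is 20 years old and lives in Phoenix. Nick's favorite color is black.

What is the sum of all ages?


20+54+22 = 96

96


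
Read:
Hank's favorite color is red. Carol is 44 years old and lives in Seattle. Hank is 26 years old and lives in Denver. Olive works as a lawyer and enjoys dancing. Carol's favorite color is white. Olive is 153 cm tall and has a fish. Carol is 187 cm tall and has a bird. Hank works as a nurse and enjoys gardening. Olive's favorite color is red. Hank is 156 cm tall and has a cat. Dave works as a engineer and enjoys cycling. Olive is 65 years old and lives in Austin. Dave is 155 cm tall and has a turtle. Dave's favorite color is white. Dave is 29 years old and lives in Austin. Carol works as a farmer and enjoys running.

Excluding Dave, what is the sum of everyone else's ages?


Sum (excluding Dave): 135

135


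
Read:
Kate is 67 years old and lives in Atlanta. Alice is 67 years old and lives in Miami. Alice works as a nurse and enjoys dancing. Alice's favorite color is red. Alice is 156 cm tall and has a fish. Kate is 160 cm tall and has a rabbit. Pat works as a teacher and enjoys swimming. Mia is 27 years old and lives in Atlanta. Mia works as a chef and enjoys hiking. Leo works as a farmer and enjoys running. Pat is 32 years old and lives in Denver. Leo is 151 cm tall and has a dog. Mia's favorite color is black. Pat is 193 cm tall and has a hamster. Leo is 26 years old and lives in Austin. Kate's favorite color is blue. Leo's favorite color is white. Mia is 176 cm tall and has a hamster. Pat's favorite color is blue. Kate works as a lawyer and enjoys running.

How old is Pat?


Pat is 32 years old

32


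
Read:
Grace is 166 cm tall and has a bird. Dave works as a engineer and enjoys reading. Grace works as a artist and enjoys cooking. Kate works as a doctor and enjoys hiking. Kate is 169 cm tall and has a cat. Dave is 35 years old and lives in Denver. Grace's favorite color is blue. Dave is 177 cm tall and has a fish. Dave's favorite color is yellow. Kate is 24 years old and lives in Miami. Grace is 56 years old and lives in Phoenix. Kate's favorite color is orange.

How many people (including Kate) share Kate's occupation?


Kate is a doctor. Count = 1

1


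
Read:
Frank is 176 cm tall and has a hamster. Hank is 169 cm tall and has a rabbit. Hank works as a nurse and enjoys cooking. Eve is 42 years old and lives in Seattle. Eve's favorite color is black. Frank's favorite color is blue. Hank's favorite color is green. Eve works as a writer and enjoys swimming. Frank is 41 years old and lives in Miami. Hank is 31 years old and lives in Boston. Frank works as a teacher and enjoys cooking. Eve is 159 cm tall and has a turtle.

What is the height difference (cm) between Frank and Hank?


|176 - 169| = 7

7


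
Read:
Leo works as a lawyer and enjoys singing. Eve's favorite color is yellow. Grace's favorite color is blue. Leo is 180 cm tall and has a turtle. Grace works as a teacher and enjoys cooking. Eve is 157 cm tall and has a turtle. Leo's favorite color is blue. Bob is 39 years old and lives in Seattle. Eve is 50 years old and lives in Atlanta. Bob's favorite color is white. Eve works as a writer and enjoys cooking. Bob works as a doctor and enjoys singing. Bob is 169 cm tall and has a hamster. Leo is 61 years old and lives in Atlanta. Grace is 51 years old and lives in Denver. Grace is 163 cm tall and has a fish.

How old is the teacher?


The teacher is Grace, age 51

51


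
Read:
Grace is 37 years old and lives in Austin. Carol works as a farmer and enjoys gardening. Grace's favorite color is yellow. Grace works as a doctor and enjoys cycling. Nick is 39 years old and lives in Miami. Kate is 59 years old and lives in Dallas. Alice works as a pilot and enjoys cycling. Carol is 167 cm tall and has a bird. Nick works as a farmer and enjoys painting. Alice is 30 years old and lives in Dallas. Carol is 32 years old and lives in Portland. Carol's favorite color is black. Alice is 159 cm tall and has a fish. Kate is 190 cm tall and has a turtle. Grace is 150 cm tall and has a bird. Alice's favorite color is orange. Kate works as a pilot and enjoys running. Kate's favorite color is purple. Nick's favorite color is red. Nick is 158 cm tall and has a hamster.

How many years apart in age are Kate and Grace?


59 vs 37, diff = 22

22


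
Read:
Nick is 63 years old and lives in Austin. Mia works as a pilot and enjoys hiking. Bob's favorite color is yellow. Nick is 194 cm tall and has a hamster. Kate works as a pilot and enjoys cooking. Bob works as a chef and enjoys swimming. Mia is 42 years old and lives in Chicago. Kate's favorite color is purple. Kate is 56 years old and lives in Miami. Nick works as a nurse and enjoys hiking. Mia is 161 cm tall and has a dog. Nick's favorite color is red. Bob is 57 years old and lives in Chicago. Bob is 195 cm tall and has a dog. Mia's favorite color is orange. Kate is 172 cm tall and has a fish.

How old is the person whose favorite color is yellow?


Person with favorite color=yellow is Bob, age 57

57


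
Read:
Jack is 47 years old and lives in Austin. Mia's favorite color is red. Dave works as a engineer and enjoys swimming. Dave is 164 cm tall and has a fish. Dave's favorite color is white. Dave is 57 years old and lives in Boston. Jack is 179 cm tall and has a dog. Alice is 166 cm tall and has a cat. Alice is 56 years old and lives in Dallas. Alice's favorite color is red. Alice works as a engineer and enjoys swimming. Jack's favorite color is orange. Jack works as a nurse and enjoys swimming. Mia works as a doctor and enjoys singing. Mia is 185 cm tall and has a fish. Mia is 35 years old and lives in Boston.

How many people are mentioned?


People: Jack, Alice, Mia, Dave. Count = 4

4


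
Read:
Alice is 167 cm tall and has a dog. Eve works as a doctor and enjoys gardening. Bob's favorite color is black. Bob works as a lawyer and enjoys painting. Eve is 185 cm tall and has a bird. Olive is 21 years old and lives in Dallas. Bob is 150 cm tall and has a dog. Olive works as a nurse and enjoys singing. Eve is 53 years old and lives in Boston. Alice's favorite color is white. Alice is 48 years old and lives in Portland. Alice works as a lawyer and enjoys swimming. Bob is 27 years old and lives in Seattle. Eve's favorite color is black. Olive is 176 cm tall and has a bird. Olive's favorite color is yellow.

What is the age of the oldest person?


Oldest: Eve at 53

53


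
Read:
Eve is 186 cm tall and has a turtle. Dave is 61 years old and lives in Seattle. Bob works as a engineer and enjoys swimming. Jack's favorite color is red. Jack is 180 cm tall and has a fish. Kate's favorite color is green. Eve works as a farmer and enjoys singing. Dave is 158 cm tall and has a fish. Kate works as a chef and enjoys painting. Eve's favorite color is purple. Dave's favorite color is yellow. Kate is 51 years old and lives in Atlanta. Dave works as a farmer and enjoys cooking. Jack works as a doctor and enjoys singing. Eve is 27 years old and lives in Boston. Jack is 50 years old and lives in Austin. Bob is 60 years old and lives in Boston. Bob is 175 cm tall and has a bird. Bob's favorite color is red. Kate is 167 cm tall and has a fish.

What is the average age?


Sum=249, n=5, avg=49.8

49.8


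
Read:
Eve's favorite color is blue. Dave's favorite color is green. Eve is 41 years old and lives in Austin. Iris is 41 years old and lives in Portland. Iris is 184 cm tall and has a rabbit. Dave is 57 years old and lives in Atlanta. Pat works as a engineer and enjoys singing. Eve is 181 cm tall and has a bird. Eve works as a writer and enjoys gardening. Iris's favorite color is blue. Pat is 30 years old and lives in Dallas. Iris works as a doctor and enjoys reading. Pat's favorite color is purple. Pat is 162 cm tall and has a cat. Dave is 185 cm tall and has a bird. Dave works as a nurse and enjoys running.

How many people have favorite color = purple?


Count: 1

1


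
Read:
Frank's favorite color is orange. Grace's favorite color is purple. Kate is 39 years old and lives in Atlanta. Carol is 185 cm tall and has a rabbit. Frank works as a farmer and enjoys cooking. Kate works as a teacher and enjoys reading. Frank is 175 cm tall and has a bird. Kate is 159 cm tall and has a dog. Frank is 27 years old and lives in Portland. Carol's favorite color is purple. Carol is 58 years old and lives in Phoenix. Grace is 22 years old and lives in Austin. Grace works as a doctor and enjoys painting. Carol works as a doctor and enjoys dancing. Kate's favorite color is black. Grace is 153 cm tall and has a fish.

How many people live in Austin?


Count in Austin: 1

1


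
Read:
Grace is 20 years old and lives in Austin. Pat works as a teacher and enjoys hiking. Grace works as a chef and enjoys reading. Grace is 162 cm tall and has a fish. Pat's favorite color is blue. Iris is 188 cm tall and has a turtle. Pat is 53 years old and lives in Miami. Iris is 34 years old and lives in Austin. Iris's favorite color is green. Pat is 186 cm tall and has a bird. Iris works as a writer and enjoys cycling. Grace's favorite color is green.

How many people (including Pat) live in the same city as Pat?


Pat lives in Miami. Count = 1

1


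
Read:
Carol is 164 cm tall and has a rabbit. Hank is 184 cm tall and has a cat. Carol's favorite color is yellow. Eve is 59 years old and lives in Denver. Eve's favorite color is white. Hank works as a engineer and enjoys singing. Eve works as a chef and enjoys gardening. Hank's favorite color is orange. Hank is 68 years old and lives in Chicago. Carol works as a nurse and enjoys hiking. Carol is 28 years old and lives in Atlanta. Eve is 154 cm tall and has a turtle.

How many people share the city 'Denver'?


Count: 1

1


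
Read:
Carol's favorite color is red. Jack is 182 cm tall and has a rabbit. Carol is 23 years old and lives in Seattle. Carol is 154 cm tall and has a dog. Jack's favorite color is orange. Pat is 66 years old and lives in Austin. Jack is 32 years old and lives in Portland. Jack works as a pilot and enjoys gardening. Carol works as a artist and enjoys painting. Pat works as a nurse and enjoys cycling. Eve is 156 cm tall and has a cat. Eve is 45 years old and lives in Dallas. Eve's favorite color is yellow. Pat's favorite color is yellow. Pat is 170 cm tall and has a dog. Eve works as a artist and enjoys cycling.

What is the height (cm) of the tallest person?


Tallest: Jack at 182 cm

182


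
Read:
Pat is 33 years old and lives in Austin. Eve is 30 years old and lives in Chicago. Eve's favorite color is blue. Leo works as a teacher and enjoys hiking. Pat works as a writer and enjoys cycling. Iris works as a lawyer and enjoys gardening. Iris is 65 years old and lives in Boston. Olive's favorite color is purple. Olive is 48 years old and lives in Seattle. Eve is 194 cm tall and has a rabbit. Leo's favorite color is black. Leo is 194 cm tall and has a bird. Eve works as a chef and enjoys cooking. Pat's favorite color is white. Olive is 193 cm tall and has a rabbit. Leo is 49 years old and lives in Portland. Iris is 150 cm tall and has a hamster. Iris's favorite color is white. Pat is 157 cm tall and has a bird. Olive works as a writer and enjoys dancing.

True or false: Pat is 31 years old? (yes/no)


Pat is actually 33. no

no


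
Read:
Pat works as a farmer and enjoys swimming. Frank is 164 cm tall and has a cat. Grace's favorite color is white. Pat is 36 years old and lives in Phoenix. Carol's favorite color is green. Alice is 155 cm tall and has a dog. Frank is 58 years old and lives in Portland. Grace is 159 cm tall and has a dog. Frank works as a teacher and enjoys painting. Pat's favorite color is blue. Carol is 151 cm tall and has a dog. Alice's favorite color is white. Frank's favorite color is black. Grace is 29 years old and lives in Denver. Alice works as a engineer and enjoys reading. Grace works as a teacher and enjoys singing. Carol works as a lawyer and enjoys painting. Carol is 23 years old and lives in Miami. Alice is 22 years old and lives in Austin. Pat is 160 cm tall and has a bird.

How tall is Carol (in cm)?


Carol is 151 cm tall

151


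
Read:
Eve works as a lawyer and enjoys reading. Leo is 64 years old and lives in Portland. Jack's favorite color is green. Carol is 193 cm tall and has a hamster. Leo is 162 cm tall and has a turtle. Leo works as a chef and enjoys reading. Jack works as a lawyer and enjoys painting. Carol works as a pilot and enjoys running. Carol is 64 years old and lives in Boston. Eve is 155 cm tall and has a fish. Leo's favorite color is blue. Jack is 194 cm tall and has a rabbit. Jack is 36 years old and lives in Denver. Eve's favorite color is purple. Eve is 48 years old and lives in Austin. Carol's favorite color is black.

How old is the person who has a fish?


Person with fish is Eve, age 48

48


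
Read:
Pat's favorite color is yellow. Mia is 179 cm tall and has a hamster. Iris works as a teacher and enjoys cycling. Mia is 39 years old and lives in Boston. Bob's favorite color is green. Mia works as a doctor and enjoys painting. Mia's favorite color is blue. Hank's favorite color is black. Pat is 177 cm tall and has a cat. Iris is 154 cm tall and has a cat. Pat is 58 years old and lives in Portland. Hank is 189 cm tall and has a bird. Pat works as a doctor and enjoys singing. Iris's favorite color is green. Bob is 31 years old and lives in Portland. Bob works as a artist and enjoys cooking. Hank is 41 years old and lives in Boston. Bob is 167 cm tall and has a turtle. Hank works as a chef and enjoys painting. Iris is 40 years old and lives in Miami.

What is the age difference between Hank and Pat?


|41 - 58| = 17

17


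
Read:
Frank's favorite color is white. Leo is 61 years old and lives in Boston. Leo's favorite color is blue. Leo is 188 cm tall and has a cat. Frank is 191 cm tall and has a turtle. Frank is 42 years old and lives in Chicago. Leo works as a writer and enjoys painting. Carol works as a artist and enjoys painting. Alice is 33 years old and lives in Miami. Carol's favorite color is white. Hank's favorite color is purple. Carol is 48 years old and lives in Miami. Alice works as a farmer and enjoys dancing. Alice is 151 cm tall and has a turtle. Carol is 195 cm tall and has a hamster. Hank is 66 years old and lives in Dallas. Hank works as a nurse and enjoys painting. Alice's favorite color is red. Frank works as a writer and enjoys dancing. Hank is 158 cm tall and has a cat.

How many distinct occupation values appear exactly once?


Unique occupation values: 3

3


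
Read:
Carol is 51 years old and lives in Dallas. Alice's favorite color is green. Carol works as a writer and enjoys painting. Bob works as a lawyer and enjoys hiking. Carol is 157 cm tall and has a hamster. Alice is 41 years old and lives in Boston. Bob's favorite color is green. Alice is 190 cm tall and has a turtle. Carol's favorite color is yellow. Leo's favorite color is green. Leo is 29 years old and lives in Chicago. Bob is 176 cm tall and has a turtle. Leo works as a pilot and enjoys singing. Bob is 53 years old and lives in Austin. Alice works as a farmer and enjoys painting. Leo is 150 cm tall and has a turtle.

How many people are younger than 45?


Filter: 2

2


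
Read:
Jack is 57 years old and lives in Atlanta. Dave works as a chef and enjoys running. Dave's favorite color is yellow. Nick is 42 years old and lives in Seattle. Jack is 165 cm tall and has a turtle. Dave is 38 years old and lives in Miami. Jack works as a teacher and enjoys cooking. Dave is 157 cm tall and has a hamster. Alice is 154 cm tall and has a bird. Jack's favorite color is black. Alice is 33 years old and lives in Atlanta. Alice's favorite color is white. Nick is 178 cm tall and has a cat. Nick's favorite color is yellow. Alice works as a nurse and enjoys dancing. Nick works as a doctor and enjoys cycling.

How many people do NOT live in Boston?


Not in Boston: 4

4


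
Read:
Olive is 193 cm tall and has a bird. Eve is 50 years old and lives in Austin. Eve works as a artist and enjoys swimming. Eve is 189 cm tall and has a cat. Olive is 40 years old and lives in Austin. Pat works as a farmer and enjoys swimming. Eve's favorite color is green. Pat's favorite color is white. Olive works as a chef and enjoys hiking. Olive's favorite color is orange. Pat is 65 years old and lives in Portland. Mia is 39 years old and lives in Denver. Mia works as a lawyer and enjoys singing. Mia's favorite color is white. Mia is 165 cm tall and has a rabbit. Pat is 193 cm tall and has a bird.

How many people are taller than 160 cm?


Taller than 160: 4

4


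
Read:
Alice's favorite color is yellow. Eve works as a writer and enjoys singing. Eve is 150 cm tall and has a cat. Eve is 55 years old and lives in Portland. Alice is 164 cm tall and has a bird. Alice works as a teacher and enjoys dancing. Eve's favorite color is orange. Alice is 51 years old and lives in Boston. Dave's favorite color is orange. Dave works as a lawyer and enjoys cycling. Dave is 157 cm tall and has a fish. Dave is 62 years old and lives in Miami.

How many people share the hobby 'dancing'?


Count: 1

1


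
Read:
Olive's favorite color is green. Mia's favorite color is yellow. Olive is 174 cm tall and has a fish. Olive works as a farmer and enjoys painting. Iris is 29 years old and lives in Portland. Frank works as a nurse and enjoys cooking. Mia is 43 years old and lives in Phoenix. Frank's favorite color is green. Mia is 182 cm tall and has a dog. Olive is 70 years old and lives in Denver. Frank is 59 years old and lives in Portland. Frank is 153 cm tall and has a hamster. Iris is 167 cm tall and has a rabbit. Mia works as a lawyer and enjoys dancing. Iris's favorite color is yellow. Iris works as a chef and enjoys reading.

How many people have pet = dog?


Count: 1

1


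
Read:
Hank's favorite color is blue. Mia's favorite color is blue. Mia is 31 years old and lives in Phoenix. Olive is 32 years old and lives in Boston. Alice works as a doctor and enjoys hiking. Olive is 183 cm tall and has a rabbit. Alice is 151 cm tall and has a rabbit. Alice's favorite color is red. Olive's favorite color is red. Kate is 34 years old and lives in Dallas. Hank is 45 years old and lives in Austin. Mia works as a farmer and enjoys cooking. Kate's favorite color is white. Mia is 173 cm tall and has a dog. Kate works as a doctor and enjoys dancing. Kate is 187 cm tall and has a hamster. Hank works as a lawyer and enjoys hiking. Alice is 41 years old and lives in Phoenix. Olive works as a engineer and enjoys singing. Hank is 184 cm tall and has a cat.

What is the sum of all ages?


32+31+41+34+45 = 183

183


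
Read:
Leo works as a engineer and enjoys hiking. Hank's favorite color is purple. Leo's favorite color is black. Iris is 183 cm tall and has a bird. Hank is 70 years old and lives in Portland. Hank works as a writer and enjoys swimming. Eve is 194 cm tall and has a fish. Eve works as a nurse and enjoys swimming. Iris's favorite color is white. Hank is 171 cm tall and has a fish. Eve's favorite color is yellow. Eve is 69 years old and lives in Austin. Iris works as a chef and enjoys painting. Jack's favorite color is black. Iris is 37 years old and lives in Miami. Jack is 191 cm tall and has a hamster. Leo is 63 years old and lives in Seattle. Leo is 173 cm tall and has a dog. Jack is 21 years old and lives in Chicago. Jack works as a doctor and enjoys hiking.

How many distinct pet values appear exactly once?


Unique pet values: 3

3


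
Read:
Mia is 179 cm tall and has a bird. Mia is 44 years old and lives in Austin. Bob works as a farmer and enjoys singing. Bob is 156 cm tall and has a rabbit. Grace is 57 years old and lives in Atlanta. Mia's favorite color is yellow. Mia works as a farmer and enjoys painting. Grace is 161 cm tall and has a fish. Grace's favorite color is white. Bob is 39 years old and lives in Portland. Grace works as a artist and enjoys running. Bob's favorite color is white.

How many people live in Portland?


Count in Portland: 1

1


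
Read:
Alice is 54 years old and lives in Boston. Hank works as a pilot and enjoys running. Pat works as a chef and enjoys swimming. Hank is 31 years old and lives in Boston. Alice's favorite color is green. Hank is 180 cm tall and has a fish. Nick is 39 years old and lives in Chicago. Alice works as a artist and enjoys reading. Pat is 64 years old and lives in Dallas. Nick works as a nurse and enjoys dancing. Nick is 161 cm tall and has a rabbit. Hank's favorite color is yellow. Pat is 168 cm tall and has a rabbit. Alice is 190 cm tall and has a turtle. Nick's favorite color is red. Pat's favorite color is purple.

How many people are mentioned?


People: Alice, Pat, Hank, Nick. Count = 4

4


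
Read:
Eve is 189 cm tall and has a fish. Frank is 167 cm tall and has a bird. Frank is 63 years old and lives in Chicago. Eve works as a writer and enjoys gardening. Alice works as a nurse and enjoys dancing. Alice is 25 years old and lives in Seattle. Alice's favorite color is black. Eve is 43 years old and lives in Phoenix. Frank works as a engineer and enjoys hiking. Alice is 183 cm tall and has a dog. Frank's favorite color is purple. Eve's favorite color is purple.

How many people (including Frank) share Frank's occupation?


Frank is a engineer. Count = 1

1


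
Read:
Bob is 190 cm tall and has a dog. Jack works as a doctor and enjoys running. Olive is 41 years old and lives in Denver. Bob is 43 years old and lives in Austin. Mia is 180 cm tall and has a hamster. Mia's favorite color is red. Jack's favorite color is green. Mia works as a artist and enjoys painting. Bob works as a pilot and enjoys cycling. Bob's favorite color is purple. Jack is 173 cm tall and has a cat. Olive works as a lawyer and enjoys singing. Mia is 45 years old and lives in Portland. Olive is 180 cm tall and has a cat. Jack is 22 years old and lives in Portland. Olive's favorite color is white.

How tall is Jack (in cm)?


Jack is 173 cm tall

173


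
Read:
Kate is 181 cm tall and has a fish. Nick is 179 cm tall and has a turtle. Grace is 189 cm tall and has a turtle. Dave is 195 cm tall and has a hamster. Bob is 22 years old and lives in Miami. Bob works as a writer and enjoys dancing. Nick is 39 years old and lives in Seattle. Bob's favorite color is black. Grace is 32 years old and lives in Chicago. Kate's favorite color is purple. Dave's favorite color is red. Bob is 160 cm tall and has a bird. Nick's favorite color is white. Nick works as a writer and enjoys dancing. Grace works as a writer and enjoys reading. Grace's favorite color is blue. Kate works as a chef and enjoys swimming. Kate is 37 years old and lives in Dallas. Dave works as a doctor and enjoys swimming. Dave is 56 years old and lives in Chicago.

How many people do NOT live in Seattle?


Not in Seattle: 4

4


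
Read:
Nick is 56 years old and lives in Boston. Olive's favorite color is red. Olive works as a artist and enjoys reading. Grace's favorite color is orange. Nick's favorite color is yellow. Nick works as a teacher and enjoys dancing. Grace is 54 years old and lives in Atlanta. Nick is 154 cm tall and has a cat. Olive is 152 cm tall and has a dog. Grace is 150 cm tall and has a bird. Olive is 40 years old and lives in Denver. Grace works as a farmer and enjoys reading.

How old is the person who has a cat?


Person with cat is Nick, age 56

56


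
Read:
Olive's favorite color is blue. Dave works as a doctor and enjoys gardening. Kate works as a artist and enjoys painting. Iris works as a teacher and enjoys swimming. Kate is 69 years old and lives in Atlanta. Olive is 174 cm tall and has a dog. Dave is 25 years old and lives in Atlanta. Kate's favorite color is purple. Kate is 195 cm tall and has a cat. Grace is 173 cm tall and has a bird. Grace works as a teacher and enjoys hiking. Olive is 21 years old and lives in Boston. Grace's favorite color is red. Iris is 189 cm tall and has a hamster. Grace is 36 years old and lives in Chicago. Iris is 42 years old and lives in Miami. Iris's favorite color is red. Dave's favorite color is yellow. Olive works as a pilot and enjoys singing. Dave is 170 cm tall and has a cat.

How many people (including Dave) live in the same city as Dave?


Dave lives in Atlanta. Count = 2

2


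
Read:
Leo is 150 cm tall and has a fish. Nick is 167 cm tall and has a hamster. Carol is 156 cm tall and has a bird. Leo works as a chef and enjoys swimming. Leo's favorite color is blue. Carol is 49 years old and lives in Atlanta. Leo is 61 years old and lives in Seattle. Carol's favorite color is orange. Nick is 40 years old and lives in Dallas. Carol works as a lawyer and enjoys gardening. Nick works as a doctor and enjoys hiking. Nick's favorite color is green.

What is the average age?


Sum=150, n=3, avg=50

50


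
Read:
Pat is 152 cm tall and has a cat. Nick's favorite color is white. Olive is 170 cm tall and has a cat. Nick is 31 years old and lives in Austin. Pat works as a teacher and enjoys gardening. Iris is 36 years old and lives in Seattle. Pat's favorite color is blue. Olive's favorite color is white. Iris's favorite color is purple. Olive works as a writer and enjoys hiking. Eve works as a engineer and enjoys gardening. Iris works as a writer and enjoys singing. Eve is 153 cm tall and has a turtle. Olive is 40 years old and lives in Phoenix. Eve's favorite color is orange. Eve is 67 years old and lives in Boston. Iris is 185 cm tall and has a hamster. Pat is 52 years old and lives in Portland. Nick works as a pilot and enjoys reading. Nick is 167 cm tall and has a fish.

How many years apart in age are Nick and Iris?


31 vs 36, diff = 5

5


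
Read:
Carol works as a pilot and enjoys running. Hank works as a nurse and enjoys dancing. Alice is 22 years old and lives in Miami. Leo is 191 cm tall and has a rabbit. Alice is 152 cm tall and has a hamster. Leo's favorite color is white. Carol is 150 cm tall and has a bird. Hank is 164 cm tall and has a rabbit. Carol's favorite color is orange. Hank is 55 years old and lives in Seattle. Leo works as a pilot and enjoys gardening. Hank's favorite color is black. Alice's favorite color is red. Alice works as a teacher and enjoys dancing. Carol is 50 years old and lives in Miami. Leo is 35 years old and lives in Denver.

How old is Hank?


Hank is 55 years old

55
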